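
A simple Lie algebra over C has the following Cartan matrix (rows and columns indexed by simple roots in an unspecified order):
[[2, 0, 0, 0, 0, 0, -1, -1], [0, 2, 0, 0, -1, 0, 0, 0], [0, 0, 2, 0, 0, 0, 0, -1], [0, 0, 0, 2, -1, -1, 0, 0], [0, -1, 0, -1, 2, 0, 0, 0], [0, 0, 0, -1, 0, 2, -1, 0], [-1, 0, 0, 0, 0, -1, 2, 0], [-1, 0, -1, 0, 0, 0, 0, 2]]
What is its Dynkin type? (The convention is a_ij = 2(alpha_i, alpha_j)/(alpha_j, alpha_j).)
The matrix has rank 8 with 2's on the diagonal. Reading the off-diagonal entries as Dynkin edges (a single edge where a_ij = a_ji = -1; a double or triple edge where a_ij * a_ji = 2 or 3), the diagram is a chain of 8 nodes with single edges (A_8). One simple-root ordering that puts it in standard form is (alpha_2, alpha_5, alpha_4, alpha_6, alpha_7, alpha_1, alpha_8, alpha_3). So the algebra is type A_8, i.e. sl(9).

A_8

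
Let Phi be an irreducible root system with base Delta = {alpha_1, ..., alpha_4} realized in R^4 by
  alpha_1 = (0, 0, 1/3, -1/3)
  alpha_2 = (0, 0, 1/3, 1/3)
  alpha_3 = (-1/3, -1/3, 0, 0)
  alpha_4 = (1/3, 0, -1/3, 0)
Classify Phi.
D4

Compute the Cartan integers a_ij = 2(alpha_i, alpha_j)/(alpha_j, alpha_j); the resulting 4x4 Cartan matrix is
[[2, 0, 0, -1], [0, 2, 0, -1], [0, 0, 2, -1], [-1, -1, -1, 2]].
All simple roots have the same length, so the diagram is simply laced. The associated Dynkin diagram is a chain of 2 nodes with a fork of two nodes at one end (D_4), so the type is D_4 (the algebra so(8)).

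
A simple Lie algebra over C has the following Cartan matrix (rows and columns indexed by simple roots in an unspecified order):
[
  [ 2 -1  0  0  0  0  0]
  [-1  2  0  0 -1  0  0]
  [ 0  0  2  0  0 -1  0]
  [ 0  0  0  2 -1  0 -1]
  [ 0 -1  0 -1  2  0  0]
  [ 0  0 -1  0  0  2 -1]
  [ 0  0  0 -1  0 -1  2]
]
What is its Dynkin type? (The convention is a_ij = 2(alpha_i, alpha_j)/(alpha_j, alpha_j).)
A_7

The matrix has rank 7 with 2's on the diagonal. Reading the off-diagonal entries as Dynkin edges (a single edge where a_ij = a_ji = -1; a double or triple edge where a_ij * a_ji = 2 or 3), the diagram is a chain of 7 nodes with single edges (A_7). One simple-root ordering that puts it in standard form is (alpha_3, alpha_6, alpha_7, alpha_4, alpha_5, alpha_2, alpha_1). So the algebra is type A_7, i.e. sl(8).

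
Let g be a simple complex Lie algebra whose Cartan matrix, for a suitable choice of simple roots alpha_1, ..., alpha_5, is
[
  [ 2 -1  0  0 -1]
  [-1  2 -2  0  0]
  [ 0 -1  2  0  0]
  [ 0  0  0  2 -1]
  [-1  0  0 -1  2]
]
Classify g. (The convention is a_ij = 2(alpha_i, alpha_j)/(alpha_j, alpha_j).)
type B_5

The matrix has rank 5 with 2's on the diagonal. Reading the off-diagonal entries as Dynkin edges (a single edge where a_ij = a_ji = -1; a double or triple edge where a_ij * a_ji = 2 or 3), the diagram is a chain of 5 nodes with a double edge at one end; the terminal node there is the unique short simple root (B_5). One simple-root ordering that puts it in standard form is (alpha_4, alpha_5, alpha_1, alpha_2, alpha_3). So the algebra is type B_5, i.e. so(11).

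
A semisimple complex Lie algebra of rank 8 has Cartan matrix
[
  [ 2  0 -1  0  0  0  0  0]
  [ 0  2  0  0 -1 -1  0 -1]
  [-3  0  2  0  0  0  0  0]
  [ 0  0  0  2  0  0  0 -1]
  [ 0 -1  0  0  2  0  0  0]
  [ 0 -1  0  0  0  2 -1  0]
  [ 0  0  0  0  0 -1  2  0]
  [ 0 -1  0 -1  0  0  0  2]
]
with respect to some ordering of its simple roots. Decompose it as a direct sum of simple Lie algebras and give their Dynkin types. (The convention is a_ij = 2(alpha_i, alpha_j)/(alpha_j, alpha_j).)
E6 + G2

The diagram associated to this matrix has two connected components: the simple roots {alpha_2, alpha_4, alpha_5, alpha_6, alpha_7, alpha_8} form a chain of 5 nodes with one extra node attached to the third node from one end (E_6), and {alpha_1, alpha_3} form two nodes joined by a triple edge (G_2). A semisimple Lie algebra decomposes uniquely as the direct sum of simple ideals, one per connected component of its Dynkin diagram, so g ≅ E_6 ⊕ G_2 (dimension 78 + 14 = 92).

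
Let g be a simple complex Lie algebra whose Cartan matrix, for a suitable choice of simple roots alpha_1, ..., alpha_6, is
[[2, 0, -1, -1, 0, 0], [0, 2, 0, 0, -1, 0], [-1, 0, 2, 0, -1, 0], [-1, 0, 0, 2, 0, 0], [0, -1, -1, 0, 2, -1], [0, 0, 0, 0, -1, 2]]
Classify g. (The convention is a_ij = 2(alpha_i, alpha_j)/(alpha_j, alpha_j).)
D_6 (so(12))

The matrix has rank 6 with 2's on the diagonal. Reading the off-diagonal entries as Dynkin edges (a single edge where a_ij = a_ji = -1; a double or triple edge where a_ij * a_ji = 2 or 3), the diagram is a chain of 4 nodes with a fork of two nodes at one end (D_6). One simple-root ordering that puts it in standard form is (alpha_4, alpha_1, alpha_3, alpha_5, alpha_2, alpha_6). So the algebra is type D_6, i.e. so(12).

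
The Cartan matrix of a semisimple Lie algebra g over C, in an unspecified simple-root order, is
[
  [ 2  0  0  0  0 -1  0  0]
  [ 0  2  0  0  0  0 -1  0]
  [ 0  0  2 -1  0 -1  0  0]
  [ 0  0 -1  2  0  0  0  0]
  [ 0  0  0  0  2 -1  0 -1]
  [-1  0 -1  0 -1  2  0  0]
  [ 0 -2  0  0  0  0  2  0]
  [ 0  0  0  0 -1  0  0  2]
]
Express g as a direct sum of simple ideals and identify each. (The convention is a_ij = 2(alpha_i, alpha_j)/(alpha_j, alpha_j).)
The diagram associated to this matrix has two connected components: the simple roots {alpha_2, alpha_7} form a chain of 2 nodes with a double edge at one end; the terminal node there is the unique short simple root (B_2), and {alpha_1, alpha_3, alpha_4, alpha_5, alpha_6, alpha_8} form a chain of 5 nodes with one extra node attached to the third node from one end (E_6). A semisimple Lie algebra decomposes uniquely as the direct sum of simple ideals, one per connected component of its Dynkin diagram, so g ≅ B_2 ⊕ E_6 (dimension 10 + 78 = 88).

type B_2 + type E_6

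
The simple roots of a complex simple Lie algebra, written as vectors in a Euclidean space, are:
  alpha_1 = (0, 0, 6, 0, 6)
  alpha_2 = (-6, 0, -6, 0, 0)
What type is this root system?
Compute the Cartan integers a_ij = 2(alpha_i, alpha_j)/(alpha_j, alpha_j); the resulting 2x2 Cartan matrix is
[[2, -1], [-1, 2]].
All simple roots have the same length, so the diagram is simply laced. The associated Dynkin diagram is a chain of 2 nodes with single edges (A_2), so the type is A_2 (the algebra sl(3)).

A_2 (sl(3))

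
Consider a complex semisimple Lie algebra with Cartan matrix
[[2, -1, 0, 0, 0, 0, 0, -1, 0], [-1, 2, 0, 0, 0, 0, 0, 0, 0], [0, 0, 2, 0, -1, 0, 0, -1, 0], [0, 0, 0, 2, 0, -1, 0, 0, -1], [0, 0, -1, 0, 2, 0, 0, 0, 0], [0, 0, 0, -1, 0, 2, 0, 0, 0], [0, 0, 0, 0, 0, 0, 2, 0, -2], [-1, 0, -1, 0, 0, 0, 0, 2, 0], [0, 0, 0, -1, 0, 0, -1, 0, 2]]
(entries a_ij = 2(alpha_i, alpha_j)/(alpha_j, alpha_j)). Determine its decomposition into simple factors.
A5 + C4

The diagram associated to this matrix has two connected components: the simple roots {alpha_1, alpha_2, alpha_3, alpha_5, alpha_8} form a chain of 5 nodes with single edges (A_5), and {alpha_4, alpha_6, alpha_7, alpha_9} form a chain of 4 nodes with a double edge at one end; the terminal node there is the unique long simple root (C_4). A semisimple Lie algebra decomposes uniquely as the direct sum of simple ideals, one per connected component of its Dynkin diagram, so g ≅ A_5 ⊕ C_4 (dimension 35 + 36 = 71).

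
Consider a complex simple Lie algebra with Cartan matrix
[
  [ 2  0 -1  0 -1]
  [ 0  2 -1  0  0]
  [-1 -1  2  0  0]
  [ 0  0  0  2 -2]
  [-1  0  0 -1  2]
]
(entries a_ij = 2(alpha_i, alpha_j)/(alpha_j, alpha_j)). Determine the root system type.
The matrix has rank 5 with 2's on the diagonal. Reading the off-diagonal entries as Dynkin edges (a single edge where a_ij = a_ji = -1; a double or triple edge where a_ij * a_ji = 2 or 3), the diagram is a chain of 5 nodes with a double edge at one end; the terminal node there is the unique long simple root (C_5). One simple-root ordering that puts it in standard form is (alpha_2, alpha_3, alpha_1, alpha_5, alpha_4). So the algebra is type C_5, i.e. sp(10).

C_5 (sp(10))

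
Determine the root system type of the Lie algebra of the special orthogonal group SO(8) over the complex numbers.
This is so(8) with 8 even, which has dimension 8(8-1)/2 = 28 and rank 8/2 = 4. In the classification of classical Lie algebras, the orthogonal algebra so(2n) in an even number of variables has type D_n; here n = 4, so the Dynkin diagram is a chain of 2 nodes with a fork of two nodes at one end (D_4). Hence the type is D_4.

D_4 (so(8))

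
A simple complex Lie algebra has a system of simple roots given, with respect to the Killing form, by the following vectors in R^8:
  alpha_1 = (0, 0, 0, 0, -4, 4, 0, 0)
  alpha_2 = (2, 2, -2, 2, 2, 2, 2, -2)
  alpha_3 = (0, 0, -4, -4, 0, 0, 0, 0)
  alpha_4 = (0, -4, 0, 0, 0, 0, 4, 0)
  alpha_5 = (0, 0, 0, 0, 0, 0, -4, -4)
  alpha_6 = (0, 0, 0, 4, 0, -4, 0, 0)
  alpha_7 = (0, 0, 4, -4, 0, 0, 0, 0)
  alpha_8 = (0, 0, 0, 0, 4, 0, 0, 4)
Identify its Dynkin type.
Compute the Cartan integers a_ij = 2(alpha_i, alpha_j)/(alpha_j, alpha_j); the resulting 8x8 Cartan matrix is
[[2, 0, 0, 0, 0, -1, 0, -1], [0, 2, 0, 0, 0, 0, -1, 0], [0, 0, 2, 0, 0, -1, 0, 0], [0, 0, 0, 2, -1, 0, 0, 0], [0, 0, 0, -1, 2, 0, 0, -1], [-1, 0, -1, 0, 0, 2, -1, 0], [0, -1, 0, 0, 0, -1, 2, 0], [-1, 0, 0, 0, -1, 0, 0, 2]].
All simple roots have the same length, so the diagram is simply laced. The associated Dynkin diagram is a chain of 7 nodes with one extra node attached to the third node from one end (E_8), so the type is E_8.

type E_8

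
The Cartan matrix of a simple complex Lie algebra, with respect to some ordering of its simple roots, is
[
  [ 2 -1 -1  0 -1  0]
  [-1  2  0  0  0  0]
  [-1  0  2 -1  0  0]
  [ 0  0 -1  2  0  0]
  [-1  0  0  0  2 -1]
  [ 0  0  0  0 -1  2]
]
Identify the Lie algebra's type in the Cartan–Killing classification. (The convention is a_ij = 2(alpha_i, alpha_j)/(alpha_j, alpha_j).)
The matrix has rank 6 with 2's on the diagonal. Reading the off-diagonal entries as Dynkin edges (a single edge where a_ij = a_ji = -1; a double or triple edge where a_ij * a_ji = 2 or 3), the diagram is a chain of 5 nodes with one extra node attached to the third node from one end (E_6). One simple-root ordering that puts it in standard form is (alpha_6, alpha_2, alpha_5, alpha_1, alpha_3, alpha_4). So the algebra is type E_6.

E_6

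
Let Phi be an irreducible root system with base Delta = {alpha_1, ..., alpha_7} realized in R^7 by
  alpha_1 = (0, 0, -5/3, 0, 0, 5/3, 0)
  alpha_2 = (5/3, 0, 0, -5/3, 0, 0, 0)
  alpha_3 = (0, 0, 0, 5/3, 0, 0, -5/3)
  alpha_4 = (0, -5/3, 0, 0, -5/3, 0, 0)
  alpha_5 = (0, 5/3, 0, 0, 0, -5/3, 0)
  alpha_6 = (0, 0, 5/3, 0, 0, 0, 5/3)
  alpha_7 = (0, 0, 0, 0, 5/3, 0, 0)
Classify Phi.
Compute the Cartan integers a_ij = 2(alpha_i, alpha_j)/(alpha_j, alpha_j); the resulting 7x7 Cartan matrix is
[[2, 0, 0, 0, -1, -1, 0], [0, 2, -1, 0, 0, 0, 0], [0, -1, 2, 0, 0, -1, 0], [0, 0, 0, 2, -1, 0, -2], [-1, 0, 0, -1, 2, 0, 0], [-1, 0, -1, 0, 0, 2, 0], [0, 0, 0, -1, 0, 0, 2]].
The roots have two lengths (squared-length ratio 2:1); the short ones are alpha_{7}. The associated Dynkin diagram is a chain of 7 nodes with a double edge at one end; the terminal node there is the unique short simple root (B_7), so the type is B_7 (the algebra so(15)).

B_7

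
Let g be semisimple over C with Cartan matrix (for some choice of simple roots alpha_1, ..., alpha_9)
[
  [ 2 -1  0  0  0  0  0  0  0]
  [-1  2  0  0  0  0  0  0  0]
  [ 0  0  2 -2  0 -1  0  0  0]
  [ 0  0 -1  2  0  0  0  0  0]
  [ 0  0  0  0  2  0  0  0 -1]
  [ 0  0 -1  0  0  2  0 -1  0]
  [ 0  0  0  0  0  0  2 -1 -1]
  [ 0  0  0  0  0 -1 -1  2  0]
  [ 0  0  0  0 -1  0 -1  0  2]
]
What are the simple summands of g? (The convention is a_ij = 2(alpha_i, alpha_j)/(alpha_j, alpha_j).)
The diagram associated to this matrix has two connected components: the simple roots {alpha_1, alpha_2} form a chain of 2 nodes with single edges (A_2), and {alpha_3, alpha_4, alpha_5, alpha_6, alpha_7, alpha_8, alpha_9} form a chain of 7 nodes with a double edge at one end; the terminal node there is the unique short simple root (B_7). A semisimple Lie algebra decomposes uniquely as the direct sum of simple ideals, one per connected component of its Dynkin diagram, so g ≅ A_2 ⊕ B_7 (dimension 8 + 105 = 113).

A_2 ⊕ B_7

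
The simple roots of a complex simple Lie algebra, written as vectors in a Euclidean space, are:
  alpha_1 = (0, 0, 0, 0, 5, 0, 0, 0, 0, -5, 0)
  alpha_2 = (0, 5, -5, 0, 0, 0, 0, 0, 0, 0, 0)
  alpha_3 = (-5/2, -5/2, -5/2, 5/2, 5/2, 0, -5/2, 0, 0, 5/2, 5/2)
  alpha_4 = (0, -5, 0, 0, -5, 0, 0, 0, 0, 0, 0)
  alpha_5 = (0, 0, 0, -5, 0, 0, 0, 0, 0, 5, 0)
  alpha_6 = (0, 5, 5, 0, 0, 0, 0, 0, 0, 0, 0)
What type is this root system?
Compute the Cartan integers a_ij = 2(alpha_i, alpha_j)/(alpha_j, alpha_j); the resulting 6x6 Cartan matrix is
[[2, 0, 0, -1, -1, 0], [0, 2, 0, -1, 0, 0], [0, 0, 2, 0, 0, -1], [-1, -1, 0, 2, 0, -1], [-1, 0, 0, 0, 2, 0], [0, 0, -1, -1, 0, 2]].
All simple roots have the same length, so the diagram is simply laced. The associated Dynkin diagram is a chain of 5 nodes with one extra node attached to the third node from one end (E_6), so the type is E_6.

E6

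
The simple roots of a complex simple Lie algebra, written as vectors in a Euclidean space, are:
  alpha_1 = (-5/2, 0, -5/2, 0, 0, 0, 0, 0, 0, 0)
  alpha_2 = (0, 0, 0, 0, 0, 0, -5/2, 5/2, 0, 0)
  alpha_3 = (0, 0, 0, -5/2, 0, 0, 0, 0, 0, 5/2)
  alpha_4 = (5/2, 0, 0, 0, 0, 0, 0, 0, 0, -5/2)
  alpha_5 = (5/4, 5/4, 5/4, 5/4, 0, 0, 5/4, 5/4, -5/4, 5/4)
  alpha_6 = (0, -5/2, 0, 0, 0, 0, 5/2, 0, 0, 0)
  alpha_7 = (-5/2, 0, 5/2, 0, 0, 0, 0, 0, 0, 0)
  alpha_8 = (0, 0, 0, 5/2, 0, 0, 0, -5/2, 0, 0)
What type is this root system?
Compute the Cartan integers a_ij = 2(alpha_i, alpha_j)/(alpha_j, alpha_j); the resulting 8x8 Cartan matrix is
[[2, 0, 0, -1, -1, 0, 0, 0], [0, 2, 0, 0, 0, -1, 0, -1], [0, 0, 2, -1, 0, 0, 0, -1], [-1, 0, -1, 2, 0, 0, -1, 0], [-1, 0, 0, 0, 2, 0, 0, 0], [0, -1, 0, 0, 0, 2, 0, 0], [0, 0, 0, -1, 0, 0, 2, 0], [0, -1, -1, 0, 0, 0, 0, 2]].
All simple roots have the same length, so the diagram is simply laced. The associated Dynkin diagram is a chain of 7 nodes with one extra node attached to the third node from one end (E_8), so the type is E_8.

E_8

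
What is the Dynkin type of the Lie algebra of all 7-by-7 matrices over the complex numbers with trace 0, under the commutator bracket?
A_6 (sl(7))

This is sl(7), which has dimension 7^2 - 1 = 48 and rank 7 - 1 = 6 (a Cartan subalgebra is the diagonal traceless matrices). In the classification of classical Lie algebras, the special linear algebra sl(n+1) has type A_n; here n = 6, so the Dynkin diagram is a chain of 6 nodes with single edges (A_6). Hence the type is A_6.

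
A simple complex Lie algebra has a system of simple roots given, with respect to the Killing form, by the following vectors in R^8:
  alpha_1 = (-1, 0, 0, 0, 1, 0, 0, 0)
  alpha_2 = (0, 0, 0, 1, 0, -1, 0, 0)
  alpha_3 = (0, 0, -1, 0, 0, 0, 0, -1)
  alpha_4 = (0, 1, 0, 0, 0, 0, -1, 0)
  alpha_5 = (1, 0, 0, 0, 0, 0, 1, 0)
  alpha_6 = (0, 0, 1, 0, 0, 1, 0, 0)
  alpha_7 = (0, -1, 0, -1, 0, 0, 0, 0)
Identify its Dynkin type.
A_7

Compute the Cartan integers a_ij = 2(alpha_i, alpha_j)/(alpha_j, alpha_j); the resulting 7x7 Cartan matrix is
[[2, 0, 0, 0, -1, 0, 0], [0, 2, 0, 0, 0, -1, -1], [0, 0, 2, 0, 0, -1, 0], [0, 0, 0, 2, -1, 0, -1], [-1, 0, 0, -1, 2, 0, 0], [0, -1, -1, 0, 0, 2, 0], [0, -1, 0, -1, 0, 0, 2]].
All simple roots have the same length, so the diagram is simply laced. The associated Dynkin diagram is a chain of 7 nodes with single edges (A_7), so the type is A_7 (the algebra sl(8)).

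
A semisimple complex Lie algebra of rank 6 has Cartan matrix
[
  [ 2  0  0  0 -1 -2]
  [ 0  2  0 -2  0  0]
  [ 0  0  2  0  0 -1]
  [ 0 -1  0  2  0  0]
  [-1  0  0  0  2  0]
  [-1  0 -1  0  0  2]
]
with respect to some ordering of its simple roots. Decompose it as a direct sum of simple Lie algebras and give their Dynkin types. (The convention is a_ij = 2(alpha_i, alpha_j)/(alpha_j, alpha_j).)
The diagram associated to this matrix has two connected components: the simple roots {alpha_2, alpha_4} form a chain of 2 nodes with a double edge at one end; the terminal node there is the unique short simple root (B_2), and {alpha_1, alpha_3, alpha_5, alpha_6} form a chain of 4 nodes with a double edge between the middle two (F_4). A semisimple Lie algebra decomposes uniquely as the direct sum of simple ideals, one per connected component of its Dynkin diagram, so g ≅ B_2 ⊕ F_4 (dimension 10 + 52 = 62).

type B_2 ⊕ type F_4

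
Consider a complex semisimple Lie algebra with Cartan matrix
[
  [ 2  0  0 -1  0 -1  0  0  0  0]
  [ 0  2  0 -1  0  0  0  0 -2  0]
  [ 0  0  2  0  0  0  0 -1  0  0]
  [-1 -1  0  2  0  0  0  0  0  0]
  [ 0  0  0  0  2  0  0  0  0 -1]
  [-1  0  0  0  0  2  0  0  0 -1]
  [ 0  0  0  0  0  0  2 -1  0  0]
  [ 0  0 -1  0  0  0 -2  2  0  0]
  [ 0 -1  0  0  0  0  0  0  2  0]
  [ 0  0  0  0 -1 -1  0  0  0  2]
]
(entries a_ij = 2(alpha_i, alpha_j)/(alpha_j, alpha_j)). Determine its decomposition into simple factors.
The diagram associated to this matrix has two connected components: the simple roots {alpha_3, alpha_7, alpha_8} form a chain of 3 nodes with a double edge at one end; the terminal node there is the unique short simple root (B_3), and {alpha_1, alpha_2, alpha_4, alpha_5, alpha_6, alpha_9, alpha_10} form a chain of 7 nodes with a double edge at one end; the terminal node there is the unique short simple root (B_7). A semisimple Lie algebra decomposes uniquely as the direct sum of simple ideals, one per connected component of its Dynkin diagram, so g ≅ B_3 ⊕ B_7 (dimension 21 + 105 = 126).

B_3 (so(7)) + B_7 (so(15))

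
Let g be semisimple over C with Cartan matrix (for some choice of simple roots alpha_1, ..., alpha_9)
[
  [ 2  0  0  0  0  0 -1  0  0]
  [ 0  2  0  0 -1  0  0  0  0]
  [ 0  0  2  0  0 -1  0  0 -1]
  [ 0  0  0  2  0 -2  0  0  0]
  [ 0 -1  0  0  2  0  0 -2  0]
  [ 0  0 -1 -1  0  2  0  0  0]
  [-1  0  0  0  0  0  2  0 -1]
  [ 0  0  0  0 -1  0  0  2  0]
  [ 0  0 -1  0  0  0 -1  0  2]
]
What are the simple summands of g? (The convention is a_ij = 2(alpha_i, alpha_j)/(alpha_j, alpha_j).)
The diagram associated to this matrix has two connected components: the simple roots {alpha_2, alpha_5, alpha_8} form a chain of 3 nodes with a double edge at one end; the terminal node there is the unique short simple root (B_3), and {alpha_1, alpha_3, alpha_4, alpha_6, alpha_7, alpha_9} form a chain of 6 nodes with a double edge at one end; the terminal node there is the unique long simple root (C_6). A semisimple Lie algebra decomposes uniquely as the direct sum of simple ideals, one per connected component of its Dynkin diagram, so g ≅ B_3 ⊕ C_6 (dimension 21 + 78 = 99).

B_3 ⊕ C_6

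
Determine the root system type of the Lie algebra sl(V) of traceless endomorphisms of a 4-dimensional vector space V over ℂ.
This is sl(4), which has dimension 4^2 - 1 = 15 and rank 4 - 1 = 3 (a Cartan subalgebra is the diagonal traceless matrices). In the classification of classical Lie algebras, the special linear algebra sl(n+1) has type A_n; here n = 3, so the Dynkin diagram is a chain of 3 nodes with single edges (A_3). Hence the type is A_3.

A_3 (sl(4))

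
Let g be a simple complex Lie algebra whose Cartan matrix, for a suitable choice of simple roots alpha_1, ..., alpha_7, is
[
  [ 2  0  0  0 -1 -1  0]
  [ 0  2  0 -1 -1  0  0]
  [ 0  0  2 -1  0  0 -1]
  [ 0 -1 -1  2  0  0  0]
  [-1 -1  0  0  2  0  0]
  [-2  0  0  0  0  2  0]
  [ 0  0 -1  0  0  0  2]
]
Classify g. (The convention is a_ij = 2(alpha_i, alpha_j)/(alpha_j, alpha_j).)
The matrix has rank 7 with 2's on the diagonal. Reading the off-diagonal entries as Dynkin edges (a single edge where a_ij = a_ji = -1; a double or triple edge where a_ij * a_ji = 2 or 3), the diagram is a chain of 7 nodes with a double edge at one end; the terminal node there is the unique long simple root (C_7). One simple-root ordering that puts it in standard form is (alpha_7, alpha_3, alpha_4, alpha_2, alpha_5, alpha_1, alpha_6). So the algebra is type C_7, i.e. sp(14).

C7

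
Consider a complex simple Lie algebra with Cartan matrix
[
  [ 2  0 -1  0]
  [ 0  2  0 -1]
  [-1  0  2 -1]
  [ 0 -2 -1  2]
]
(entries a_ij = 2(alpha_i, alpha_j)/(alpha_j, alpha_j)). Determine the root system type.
B_4

The matrix has rank 4 with 2's on the diagonal. Reading the off-diagonal entries as Dynkin edges (a single edge where a_ij = a_ji = -1; a double or triple edge where a_ij * a_ji = 2 or 3), the diagram is a chain of 4 nodes with a double edge at one end; the terminal node there is the unique short simple root (B_4). One simple-root ordering that puts it in standard form is (alpha_1, alpha_3, alpha_4, alpha_2). So the algebra is type B_4, i.e. so(9).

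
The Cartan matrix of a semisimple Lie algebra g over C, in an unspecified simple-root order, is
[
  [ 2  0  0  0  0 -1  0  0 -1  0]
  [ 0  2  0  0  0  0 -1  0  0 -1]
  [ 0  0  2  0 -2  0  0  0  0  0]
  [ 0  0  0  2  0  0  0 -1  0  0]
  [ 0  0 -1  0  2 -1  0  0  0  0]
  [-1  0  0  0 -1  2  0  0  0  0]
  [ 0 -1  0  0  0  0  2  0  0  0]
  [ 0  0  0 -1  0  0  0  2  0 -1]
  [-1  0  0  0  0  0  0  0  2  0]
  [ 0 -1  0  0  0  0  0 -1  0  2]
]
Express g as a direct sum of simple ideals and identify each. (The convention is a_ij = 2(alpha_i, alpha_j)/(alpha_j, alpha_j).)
The diagram associated to this matrix has two connected components: the simple roots {alpha_2, alpha_4, alpha_7, alpha_8, alpha_10} form a chain of 5 nodes with single edges (A_5), and {alpha_1, alpha_3, alpha_5, alpha_6, alpha_9} form a chain of 5 nodes with a double edge at one end; the terminal node there is the unique long simple root (C_5). A semisimple Lie algebra decomposes uniquely as the direct sum of simple ideals, one per connected component of its Dynkin diagram, so g ≅ A_5 ⊕ C_5 (dimension 35 + 55 = 90).

A_5 ⊕ C_5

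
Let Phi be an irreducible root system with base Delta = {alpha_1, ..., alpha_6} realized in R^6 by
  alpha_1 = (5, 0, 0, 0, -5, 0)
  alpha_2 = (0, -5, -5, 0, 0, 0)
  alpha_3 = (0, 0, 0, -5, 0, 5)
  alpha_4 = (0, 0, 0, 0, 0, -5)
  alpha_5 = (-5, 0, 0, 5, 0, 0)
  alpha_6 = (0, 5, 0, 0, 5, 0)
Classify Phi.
B6

Compute the Cartan integers a_ij = 2(alpha_i, alpha_j)/(alpha_j, alpha_j); the resulting 6x6 Cartan matrix is
[[2, 0, 0, 0, -1, -1], [0, 2, 0, 0, 0, -1], [0, 0, 2, -2, -1, 0], [0, 0, -1, 2, 0, 0], [-1, 0, -1, 0, 2, 0], [-1, -1, 0, 0, 0, 2]].
The roots have two lengths (squared-length ratio 2:1); the short ones are alpha_{4}. The associated Dynkin diagram is a chain of 6 nodes with a double edge at one end; the terminal node there is the unique short simple root (B_6), so the type is B_6 (the algebra so(13)).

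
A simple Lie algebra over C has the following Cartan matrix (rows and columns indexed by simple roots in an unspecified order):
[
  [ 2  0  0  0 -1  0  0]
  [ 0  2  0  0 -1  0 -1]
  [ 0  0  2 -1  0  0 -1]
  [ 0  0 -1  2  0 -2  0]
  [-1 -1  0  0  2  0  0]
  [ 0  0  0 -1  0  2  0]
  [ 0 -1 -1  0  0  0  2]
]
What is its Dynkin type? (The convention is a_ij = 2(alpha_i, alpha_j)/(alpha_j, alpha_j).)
The matrix has rank 7 with 2's on the diagonal. Reading the off-diagonal entries as Dynkin edges (a single edge where a_ij = a_ji = -1; a double or triple edge where a_ij * a_ji = 2 or 3), the diagram is a chain of 7 nodes with a double edge at one end; the terminal node there is the unique short simple root (B_7). One simple-root ordering that puts it in standard form is (alpha_1, alpha_5, alpha_2, alpha_7, alpha_3, alpha_4, alpha_6). So the algebra is type B_7, i.e. so(15).

B7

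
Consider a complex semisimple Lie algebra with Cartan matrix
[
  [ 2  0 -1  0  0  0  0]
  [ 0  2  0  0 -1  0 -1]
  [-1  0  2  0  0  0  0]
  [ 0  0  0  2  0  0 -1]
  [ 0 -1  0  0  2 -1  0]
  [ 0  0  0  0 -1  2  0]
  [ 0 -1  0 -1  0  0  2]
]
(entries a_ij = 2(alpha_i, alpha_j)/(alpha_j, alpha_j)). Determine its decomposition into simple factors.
A_2 ⊕ A_5

The diagram associated to this matrix has two connected components: the simple roots {alpha_1, alpha_3} form a chain of 2 nodes with single edges (A_2), and {alpha_2, alpha_4, alpha_5, alpha_6, alpha_7} form a chain of 5 nodes with single edges (A_5). A semisimple Lie algebra decomposes uniquely as the direct sum of simple ideals, one per connected component of its Dynkin diagram, so g ≅ A_2 ⊕ A_5 (dimension 8 + 35 = 43).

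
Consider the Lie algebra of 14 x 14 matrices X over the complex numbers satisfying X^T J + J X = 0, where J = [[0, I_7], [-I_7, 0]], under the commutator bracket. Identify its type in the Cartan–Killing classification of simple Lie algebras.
This is sp(14), which has dimension 14(14+1)/2 = 105 and rank 14/2 = 7. In the classification of classical Lie algebras, the symplectic algebra sp(2n) has type C_n; here n = 7, so the Dynkin diagram is a chain of 7 nodes with a double edge at one end; the terminal node there is the unique long simple root (C_7). Hence the type is C_7.

C_7 (sp(14))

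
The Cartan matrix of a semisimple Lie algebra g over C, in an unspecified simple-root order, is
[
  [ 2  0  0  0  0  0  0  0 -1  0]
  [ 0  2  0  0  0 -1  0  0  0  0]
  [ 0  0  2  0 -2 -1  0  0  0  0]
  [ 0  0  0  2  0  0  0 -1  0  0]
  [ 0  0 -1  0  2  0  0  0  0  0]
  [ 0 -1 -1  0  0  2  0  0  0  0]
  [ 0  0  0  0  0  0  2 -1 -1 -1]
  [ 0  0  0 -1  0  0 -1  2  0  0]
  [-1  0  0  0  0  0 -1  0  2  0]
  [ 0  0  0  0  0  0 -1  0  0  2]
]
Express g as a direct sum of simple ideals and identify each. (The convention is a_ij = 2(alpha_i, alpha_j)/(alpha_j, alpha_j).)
The diagram associated to this matrix has two connected components: the simple roots {alpha_2, alpha_3, alpha_5, alpha_6} form a chain of 4 nodes with a double edge at one end; the terminal node there is the unique short simple root (B_4), and {alpha_1, alpha_4, alpha_7, alpha_8, alpha_9, alpha_10} form a chain of 5 nodes with one extra node attached to the third node from one end (E_6). A semisimple Lie algebra decomposes uniquely as the direct sum of simple ideals, one per connected component of its Dynkin diagram, so g ≅ B_4 ⊕ E_6 (dimension 36 + 78 = 114).

type B_4 + type E_6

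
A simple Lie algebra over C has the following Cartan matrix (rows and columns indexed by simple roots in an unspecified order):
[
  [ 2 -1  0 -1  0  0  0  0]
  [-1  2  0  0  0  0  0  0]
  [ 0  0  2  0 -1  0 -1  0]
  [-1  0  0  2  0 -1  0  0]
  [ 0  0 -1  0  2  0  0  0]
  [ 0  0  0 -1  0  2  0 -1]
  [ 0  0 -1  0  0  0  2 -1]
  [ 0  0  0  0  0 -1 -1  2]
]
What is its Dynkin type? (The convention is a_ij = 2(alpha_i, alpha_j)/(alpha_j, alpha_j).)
The matrix has rank 8 with 2's on the diagonal. Reading the off-diagonal entries as Dynkin edges (a single edge where a_ij = a_ji = -1; a double or triple edge where a_ij * a_ji = 2 or 3), the diagram is a chain of 8 nodes with single edges (A_8). One simple-root ordering that puts it in standard form is (alpha_5, alpha_3, alpha_7, alpha_8, alpha_6, alpha_4, alpha_1, alpha_2). So the algebra is type A_8, i.e. sl(9).

A_8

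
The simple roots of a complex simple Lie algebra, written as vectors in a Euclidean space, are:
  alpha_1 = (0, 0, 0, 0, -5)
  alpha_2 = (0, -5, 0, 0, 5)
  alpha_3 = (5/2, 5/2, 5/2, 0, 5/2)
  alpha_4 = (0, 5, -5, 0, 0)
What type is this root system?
F_4

Compute the Cartan integers a_ij = 2(alpha_i, alpha_j)/(alpha_j, alpha_j); the resulting 4x4 Cartan matrix is
[[2, -1, -1, 0], [-2, 2, 0, -1], [-1, 0, 2, 0], [0, -1, 0, 2]].
The roots have two lengths (squared-length ratio 2:1); the short ones are alpha_{1,3}. The associated Dynkin diagram is a chain of 4 nodes with a double edge between the middle two (F_4), so the type is F_4.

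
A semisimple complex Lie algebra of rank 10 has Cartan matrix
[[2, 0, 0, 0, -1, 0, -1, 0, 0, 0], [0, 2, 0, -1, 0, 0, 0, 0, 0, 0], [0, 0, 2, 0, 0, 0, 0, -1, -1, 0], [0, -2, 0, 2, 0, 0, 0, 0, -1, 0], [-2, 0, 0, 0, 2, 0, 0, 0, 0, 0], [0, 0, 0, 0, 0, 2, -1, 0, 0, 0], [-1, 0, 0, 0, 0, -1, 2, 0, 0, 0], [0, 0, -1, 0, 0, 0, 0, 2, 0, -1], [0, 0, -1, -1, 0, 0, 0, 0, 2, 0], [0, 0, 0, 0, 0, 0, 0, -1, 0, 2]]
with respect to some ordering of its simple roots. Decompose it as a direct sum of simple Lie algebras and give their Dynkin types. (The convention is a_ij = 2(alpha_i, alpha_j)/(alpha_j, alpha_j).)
The diagram associated to this matrix has two connected components: the simple roots {alpha_2, alpha_3, alpha_4, alpha_8, alpha_9, alpha_10} form a chain of 6 nodes with a double edge at one end; the terminal node there is the unique short simple root (B_6), and {alpha_1, alpha_5, alpha_6, alpha_7} form a chain of 4 nodes with a double edge at one end; the terminal node there is the unique long simple root (C_4). A semisimple Lie algebra decomposes uniquely as the direct sum of simple ideals, one per connected component of its Dynkin diagram, so g ≅ B_6 ⊕ C_4 (dimension 78 + 36 = 114).

B6 + C4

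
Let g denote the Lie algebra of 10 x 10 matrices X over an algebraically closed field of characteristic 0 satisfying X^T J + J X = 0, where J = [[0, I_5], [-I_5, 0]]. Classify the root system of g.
This is sp(10), which has dimension 10(10+1)/2 = 55 and rank 10/2 = 5. In the classification of classical Lie algebras, the symplectic algebra sp(2n) has type C_n; here n = 5, so the Dynkin diagram is a chain of 5 nodes with a double edge at one end; the terminal node there is the unique long simple root (C_5). Hence the type is C_5.

C_5 (sp(10))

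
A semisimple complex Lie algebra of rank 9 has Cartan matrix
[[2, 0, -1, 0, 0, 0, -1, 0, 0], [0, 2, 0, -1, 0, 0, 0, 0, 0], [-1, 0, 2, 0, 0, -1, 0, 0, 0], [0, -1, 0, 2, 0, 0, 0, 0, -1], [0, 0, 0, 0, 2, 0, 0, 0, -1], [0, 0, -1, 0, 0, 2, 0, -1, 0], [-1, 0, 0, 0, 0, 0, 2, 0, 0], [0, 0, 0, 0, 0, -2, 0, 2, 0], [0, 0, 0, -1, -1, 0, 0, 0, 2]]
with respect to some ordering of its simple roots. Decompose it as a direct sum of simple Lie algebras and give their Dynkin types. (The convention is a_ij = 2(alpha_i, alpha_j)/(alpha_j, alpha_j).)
The diagram associated to this matrix has two connected components: the simple roots {alpha_2, alpha_4, alpha_5, alpha_9} form a chain of 4 nodes with single edges (A_4), and {alpha_1, alpha_3, alpha_6, alpha_7, alpha_8} form a chain of 5 nodes with a double edge at one end; the terminal node there is the unique long simple root (C_5). A semisimple Lie algebra decomposes uniquely as the direct sum of simple ideals, one per connected component of its Dynkin diagram, so g ≅ A_4 ⊕ C_5 (dimension 24 + 55 = 79).

type A_4 ⊕ type C_5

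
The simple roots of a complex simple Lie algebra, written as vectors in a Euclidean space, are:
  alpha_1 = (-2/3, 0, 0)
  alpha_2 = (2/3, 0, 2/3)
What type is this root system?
Compute the Cartan integers a_ij = 2(alpha_i, alpha_j)/(alpha_j, alpha_j); the resulting 2x2 Cartan matrix is
[[2, -1], [-2, 2]].
The roots have two lengths (squared-length ratio 2:1); the short ones are alpha_{1}. The associated Dynkin diagram is a chain of 2 nodes with a double edge at one end; the terminal node there is the unique short simple root (B_2), so the type is B_2 (the algebra so(5)).

B_2 (so(5))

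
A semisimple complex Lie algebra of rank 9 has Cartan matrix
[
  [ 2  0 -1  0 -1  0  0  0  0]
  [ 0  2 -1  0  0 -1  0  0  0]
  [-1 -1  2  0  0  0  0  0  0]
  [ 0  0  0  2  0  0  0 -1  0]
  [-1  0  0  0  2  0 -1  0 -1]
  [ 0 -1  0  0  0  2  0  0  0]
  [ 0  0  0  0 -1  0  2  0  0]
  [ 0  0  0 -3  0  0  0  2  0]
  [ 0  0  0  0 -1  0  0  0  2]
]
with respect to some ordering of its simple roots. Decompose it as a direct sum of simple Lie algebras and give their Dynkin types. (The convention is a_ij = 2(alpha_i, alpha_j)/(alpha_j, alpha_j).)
D_7 + G_2

The diagram associated to this matrix has two connected components: the simple roots {alpha_1, alpha_2, alpha_3, alpha_5, alpha_6, alpha_7, alpha_9} form a chain of 5 nodes with a fork of two nodes at one end (D_7), and {alpha_4, alpha_8} form two nodes joined by a triple edge (G_2). A semisimple Lie algebra decomposes uniquely as the direct sum of simple ideals, one per connected component of its Dynkin diagram, so g ≅ D_7 ⊕ G_2 (dimension 91 + 14 = 105).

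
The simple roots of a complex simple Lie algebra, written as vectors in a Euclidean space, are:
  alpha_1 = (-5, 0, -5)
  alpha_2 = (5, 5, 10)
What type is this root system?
Compute the Cartan integers a_ij = 2(alpha_i, alpha_j)/(alpha_j, alpha_j); the resulting 2x2 Cartan matrix is
[[2, -1], [-3, 2]].
The roots have two lengths (squared-length ratio 3:1); the short ones are alpha_{1}. The associated Dynkin diagram is two nodes joined by a triple edge (G_2), so the type is G_2.

type G_2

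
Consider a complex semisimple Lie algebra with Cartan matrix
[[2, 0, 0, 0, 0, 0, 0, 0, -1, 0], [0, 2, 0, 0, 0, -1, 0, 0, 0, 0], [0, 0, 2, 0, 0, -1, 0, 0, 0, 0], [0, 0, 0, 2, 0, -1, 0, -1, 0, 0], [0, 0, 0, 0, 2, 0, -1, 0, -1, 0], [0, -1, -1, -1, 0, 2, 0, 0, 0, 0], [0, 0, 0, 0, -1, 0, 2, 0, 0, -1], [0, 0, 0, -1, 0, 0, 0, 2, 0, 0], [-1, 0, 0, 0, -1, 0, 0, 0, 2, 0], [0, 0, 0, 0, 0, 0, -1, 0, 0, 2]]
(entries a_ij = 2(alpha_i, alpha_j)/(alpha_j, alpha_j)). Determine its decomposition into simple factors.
The diagram associated to this matrix has two connected components: the simple roots {alpha_1, alpha_5, alpha_7, alpha_9, alpha_10} form a chain of 5 nodes with single edges (A_5), and {alpha_2, alpha_3, alpha_4, alpha_6, alpha_8} form a chain of 3 nodes with a fork of two nodes at one end (D_5). A semisimple Lie algebra decomposes uniquely as the direct sum of simple ideals, one per connected component of its Dynkin diagram, so g ≅ A_5 ⊕ D_5 (dimension 35 + 45 = 80).

A5 ⊕ D5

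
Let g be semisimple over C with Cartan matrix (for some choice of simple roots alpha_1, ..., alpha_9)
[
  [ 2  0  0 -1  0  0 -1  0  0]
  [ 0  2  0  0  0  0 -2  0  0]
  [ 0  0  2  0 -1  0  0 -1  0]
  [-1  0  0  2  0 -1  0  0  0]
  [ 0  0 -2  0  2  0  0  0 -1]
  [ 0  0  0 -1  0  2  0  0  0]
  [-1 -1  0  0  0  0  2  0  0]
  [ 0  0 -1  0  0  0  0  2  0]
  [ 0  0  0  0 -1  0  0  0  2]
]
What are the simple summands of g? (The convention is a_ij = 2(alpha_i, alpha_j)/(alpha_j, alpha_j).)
type C_5 + type F_4

The diagram associated to this matrix has two connected components: the simple roots {alpha_1, alpha_2, alpha_4, alpha_6, alpha_7} form a chain of 5 nodes with a double edge at one end; the terminal node there is the unique long simple root (C_5), and {alpha_3, alpha_5, alpha_8, alpha_9} form a chain of 4 nodes with a double edge between the middle two (F_4). A semisimple Lie algebra decomposes uniquely as the direct sum of simple ideals, one per connected component of its Dynkin diagram, so g ≅ C_5 ⊕ F_4 (dimension 55 + 52 = 107).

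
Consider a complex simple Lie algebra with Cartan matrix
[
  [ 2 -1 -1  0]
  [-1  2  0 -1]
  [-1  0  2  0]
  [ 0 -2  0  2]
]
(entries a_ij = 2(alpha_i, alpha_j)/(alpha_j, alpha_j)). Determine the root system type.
C_4 (sp(8))

The matrix has rank 4 with 2's on the diagonal. Reading the off-diagonal entries as Dynkin edges (a single edge where a_ij = a_ji = -1; a double or triple edge where a_ij * a_ji = 2 or 3), the diagram is a chain of 4 nodes with a double edge at one end; the terminal node there is the unique long simple root (C_4). One simple-root ordering that puts it in standard form is (alpha_3, alpha_1, alpha_2, alpha_4). So the algebra is type C_4, i.e. sp(8).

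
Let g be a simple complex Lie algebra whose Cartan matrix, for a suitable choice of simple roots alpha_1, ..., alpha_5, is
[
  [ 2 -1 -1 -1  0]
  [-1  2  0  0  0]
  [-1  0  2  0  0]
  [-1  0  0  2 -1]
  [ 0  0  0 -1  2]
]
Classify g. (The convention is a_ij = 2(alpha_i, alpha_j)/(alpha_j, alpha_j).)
The matrix has rank 5 with 2's on the diagonal. Reading the off-diagonal entries as Dynkin edges (a single edge where a_ij = a_ji = -1; a double or triple edge where a_ij * a_ji = 2 or 3), the diagram is a chain of 3 nodes with a fork of two nodes at one end (D_5). One simple-root ordering that puts it in standard form is (alpha_5, alpha_4, alpha_1, alpha_2, alpha_3). So the algebra is type D_5, i.e. so(10).

D5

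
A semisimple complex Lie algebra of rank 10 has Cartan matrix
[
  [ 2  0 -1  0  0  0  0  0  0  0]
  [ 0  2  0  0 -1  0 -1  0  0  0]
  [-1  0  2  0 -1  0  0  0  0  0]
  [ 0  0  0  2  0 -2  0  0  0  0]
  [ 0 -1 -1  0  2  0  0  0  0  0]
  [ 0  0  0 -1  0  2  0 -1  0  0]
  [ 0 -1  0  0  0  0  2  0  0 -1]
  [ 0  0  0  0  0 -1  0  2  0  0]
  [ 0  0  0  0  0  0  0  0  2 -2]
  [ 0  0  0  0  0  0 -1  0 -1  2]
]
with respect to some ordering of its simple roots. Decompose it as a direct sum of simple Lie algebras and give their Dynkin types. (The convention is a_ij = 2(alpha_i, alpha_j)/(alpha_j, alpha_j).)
type C_3 ⊕ type C_7

The diagram associated to this matrix has two connected components: the simple roots {alpha_4, alpha_6, alpha_8} form a chain of 3 nodes with a double edge at one end; the terminal node there is the unique long simple root (C_3), and {alpha_1, alpha_2, alpha_3, alpha_5, alpha_7, alpha_9, alpha_10} form a chain of 7 nodes with a double edge at one end; the terminal node there is the unique long simple root (C_7). A semisimple Lie algebra decomposes uniquely as the direct sum of simple ideals, one per connected component of its Dynkin diagram, so g ≅ C_3 ⊕ C_7 (dimension 21 + 105 = 126).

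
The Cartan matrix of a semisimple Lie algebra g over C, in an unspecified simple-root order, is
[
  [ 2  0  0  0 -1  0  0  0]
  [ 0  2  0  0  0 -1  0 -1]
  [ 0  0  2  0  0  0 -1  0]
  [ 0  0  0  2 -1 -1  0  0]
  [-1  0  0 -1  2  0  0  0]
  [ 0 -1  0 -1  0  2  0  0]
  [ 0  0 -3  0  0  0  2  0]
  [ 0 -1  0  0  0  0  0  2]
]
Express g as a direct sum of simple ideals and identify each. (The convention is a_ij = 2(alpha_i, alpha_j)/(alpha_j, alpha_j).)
type A_6 ⊕ type G_2

The diagram associated to this matrix has two connected components: the simple roots {alpha_1, alpha_2, alpha_4, alpha_5, alpha_6, alpha_8} form a chain of 6 nodes with single edges (A_6), and {alpha_3, alpha_7} form two nodes joined by a triple edge (G_2). A semisimple Lie algebra decomposes uniquely as the direct sum of simple ideals, one per connected component of its Dynkin diagram, so g ≅ A_6 ⊕ G_2 (dimension 48 + 14 = 62).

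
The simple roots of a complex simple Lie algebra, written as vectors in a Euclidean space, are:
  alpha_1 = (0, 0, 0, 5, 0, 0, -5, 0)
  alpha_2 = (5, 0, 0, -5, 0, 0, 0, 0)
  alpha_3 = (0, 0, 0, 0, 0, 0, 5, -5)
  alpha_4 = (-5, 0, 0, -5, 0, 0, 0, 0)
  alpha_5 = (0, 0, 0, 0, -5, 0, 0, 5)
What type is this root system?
Compute the Cartan integers a_ij = 2(alpha_i, alpha_j)/(alpha_j, alpha_j); the resulting 5x5 Cartan matrix is
[[2, -1, -1, -1, 0], [-1, 2, 0, 0, 0], [-1, 0, 2, 0, -1], [-1, 0, 0, 2, 0], [0, 0, -1, 0, 2]].
All simple roots have the same length, so the diagram is simply laced. The associated Dynkin diagram is a chain of 3 nodes with a fork of two nodes at one end (D_5), so the type is D_5 (the algebra so(10)).

D_5 (so(10))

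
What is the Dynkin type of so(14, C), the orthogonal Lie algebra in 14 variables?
This is so(14) with 14 even, which has dimension 14(14-1)/2 = 91 and rank 14/2 = 7. In the classification of classical Lie algebras, the orthogonal algebra so(2n) in an even number of variables has type D_n; here n = 7, so the Dynkin diagram is a chain of 5 nodes with a fork of two nodes at one end (D_7). Hence the type is D_7.

D_7 (so(14))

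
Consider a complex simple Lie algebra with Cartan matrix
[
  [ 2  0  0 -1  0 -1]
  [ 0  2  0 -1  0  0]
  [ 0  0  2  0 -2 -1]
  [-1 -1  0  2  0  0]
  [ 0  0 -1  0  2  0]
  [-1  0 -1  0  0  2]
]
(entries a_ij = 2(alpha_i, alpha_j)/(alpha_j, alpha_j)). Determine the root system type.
B6

The matrix has rank 6 with 2's on the diagonal. Reading the off-diagonal entries as Dynkin edges (a single edge where a_ij = a_ji = -1; a double or triple edge where a_ij * a_ji = 2 or 3), the diagram is a chain of 6 nodes with a double edge at one end; the terminal node there is the unique short simple root (B_6). One simple-root ordering that puts it in standard form is (alpha_2, alpha_4, alpha_1, alpha_6, alpha_3, alpha_5). So the algebra is type B_6, i.e. so(13).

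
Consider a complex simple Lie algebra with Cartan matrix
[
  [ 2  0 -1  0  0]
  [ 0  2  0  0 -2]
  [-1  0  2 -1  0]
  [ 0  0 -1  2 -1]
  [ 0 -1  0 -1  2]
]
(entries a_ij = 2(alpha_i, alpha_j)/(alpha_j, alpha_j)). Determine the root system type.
The matrix has rank 5 with 2's on the diagonal. Reading the off-diagonal entries as Dynkin edges (a single edge where a_ij = a_ji = -1; a double or triple edge where a_ij * a_ji = 2 or 3), the diagram is a chain of 5 nodes with a double edge at one end; the terminal node there is the unique long simple root (C_5). One simple-root ordering that puts it in standard form is (alpha_1, alpha_3, alpha_4, alpha_5, alpha_2). So the algebra is type C_5, i.e. sp(10).

type C_5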